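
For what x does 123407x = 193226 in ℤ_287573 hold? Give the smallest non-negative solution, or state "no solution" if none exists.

48532

First find gcd(123407, 287573):
287573 = 2·123407 + 40759
123407 = 3·40759 + 1130
40759 = 36·1130 + 79
1130 = 14·79 + 24
79 = 3·24 + 7
24 = 3·7 + 3
7 = 2·3 + 1
3 = 3·1 + 0
gcd = 1, so a unique solution mod 287573 exists.
Back-substitute for the Bézout coefficients:
1 = 7 − 2·3
1 = −2·24 + 7·7
1 = 7·79 − 23·24
1 = −23·1130 + 329·79
1 = 329·40759 − 11867·1130
1 = −11867·123407 + 35930·40759
1 = 35930·287573 − 83727·123407
So 123407·(-83727) ≡ 1 (mod 287573), giving 123407⁻¹ ≡ 203846.
x ≡ 123407⁻¹·193226 ≡ 203846·193226 ≡ 48532 (mod 287573).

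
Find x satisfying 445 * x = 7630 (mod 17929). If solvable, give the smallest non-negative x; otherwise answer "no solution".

16536

First find gcd(445, 17929):
17929 = 40×445 + 129
445 = 3×129 + 58
129 = 2×58 + 13
58 = 4×13 + 6
13 = 2×6 + 1
6 = 6×1 + 0
gcd = 1, so a unique solution mod 17929 exists.
Back-substitute for the Bézout coefficients:
1 = 13 − 2·6
1 = −2·58 + 9·13
1 = 9·129 − 20·58
1 = −20·445 + 69·129
1 = 69·17929 − 2780·445
So 445·(-2780) ≡ 1 (mod 17929), giving 445⁻¹ ≡ 15149.
x ≡ 445⁻¹·7630 ≡ 15149·7630 ≡ 16536 (mod 17929).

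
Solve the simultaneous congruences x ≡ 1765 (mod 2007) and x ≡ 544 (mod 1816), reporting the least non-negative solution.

943048

Write x = 1765 + 2007·k. Then 2007·k ≡ 544 − 1765 ≡ 595 (mod 1816).
Need 2007⁻¹ mod 1816. Extended Euclid on (1816, 191):
1816 = 9*191 + 97
191 = 1*97 + 94
97 = 1*94 + 3
94 = 31*3 + 1
3 = 3*1 + 0
Back-substitute:
1 = 94 − 31·3
1 = −31·97 + 32·94
1 = 32·191 − 63·97
1 = −63·1816 + 599·191
2007⁻¹ ≡ 599 (mod 1816), so k ≡ 599·595 ≡ 469 (mod 1816).
x = 1765 + 2007·469 = 943048.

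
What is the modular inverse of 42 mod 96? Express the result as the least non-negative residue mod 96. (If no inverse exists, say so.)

no inverse exists

Euclidean algorithm on 96, 42:
96 = 2·42 + 12
42 = 3·12 + 6
12 = 2·6 + 0
Since gcd = 6 > 1, 42 is not a unit mod 96.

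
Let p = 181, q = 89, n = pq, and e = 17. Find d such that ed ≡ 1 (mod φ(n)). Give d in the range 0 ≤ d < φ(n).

φ(n) = (p−1)(q−1) = 180·88 = 15840.
Need d with 17·d ≡ 1 (mod 15840). Apply the extended Euclidean algorithm:
15840 = 931×17 + 13
17 = 1×13 + 4
13 = 3×4 + 1
4 = 4×1 + 0
Back-substitute:
1 = 13 − 3·4
1 = −3·17 + 4·13
1 = 4·15840 − 3727·17
So 17·(-3727) ≡ 1 (mod 15840), hence d ≡ -3727 ≡ 12113 (mod 15840).

12113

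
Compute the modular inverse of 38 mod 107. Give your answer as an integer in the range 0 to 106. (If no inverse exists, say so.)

31

gcd(107, 38) by repeated division:
107 = 2*38 + 31
38 = 1*31 + 7
31 = 4*7 + 3
7 = 2*3 + 1
3 = 3*1 + 0
Since gcd(38, 107) = 1, back-substitute to write 1 as a combination:
1 = 7 − 2·3
1 = −2·31 + 9·7
1 = 9·38 − 11·31
1 = −11·107 + 31·38
So 38·31 ≡ 1 (mod 107).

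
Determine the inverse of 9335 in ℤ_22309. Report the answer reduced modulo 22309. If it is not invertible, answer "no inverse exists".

Apply the Euclidean algorithm to 22309 and 9335:
22309 = 2×9335 + 3639
9335 = 2×3639 + 2057
3639 = 1×2057 + 1582
2057 = 1×1582 + 475
1582 = 3×475 + 157
475 = 3×157 + 4
157 = 39×4 + 1
4 = 4×1 + 0
gcd = 1, so the inverse exists. Back-substitute:
1 = 157 − 39·4
1 = −39·475 + 118·157
1 = 118·1582 − 393·475
1 = −393·2057 + 511·1582
1 = 511·3639 − 904·2057
1 = −904·9335 + 2319·3639
1 = 2319·22309 − 5542·9335
Thus 9335·(-5542) ≡ 1 (mod 22309); reducing, -5542 mod 22309 = 16767.

16767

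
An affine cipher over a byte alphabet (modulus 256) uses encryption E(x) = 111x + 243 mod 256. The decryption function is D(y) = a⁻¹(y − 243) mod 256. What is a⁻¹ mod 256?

Run Euclid on (256, 111):
256 = 2*111 + 34
111 = 3*34 + 9
34 = 3*9 + 7
9 = 1*7 + 2
7 = 3*2 + 1
2 = 2*1 + 0
The gcd is 1. Working backward:
1 = 7 − 3·2
1 = −3·9 + 4·7
1 = 4·34 − 15·9
1 = −15·111 + 49·34
1 = 49·256 − 113·111
So 111·(-113) ≡ 1 (mod 256), and -113 ≡ 143 (mod 256).

143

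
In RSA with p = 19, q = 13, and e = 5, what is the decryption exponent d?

φ(n) = (p−1)(q−1) = 18·12 = 216.
Need d with 5·d ≡ 1 (mod 216). Apply the extended Euclidean algorithm:
216 = 43·5 + 1
5 = 5·1 + 0
Back-substitute:
1 = 216 − 43·5
So 5·(-43) ≡ 1 (mod 216), hence d ≡ -43 ≡ 173 (mod 216).

173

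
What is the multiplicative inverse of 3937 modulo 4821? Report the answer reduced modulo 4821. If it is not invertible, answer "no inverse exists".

529

Apply the Euclidean algorithm to 4821 and 3937:
4821 = 1·3937 + 884
3937 = 4·884 + 401
884 = 2·401 + 82
401 = 4·82 + 73
82 = 1·73 + 9
73 = 8·9 + 1
9 = 9·1 + 0
gcd = 1, so the inverse exists. Back-substitute:
1 = 73 − 8·9
1 = −8·82 + 9·73
1 = 9·401 − 44·82
1 = −44·884 + 97·401
1 = 97·3937 − 432·884
1 = −432·4821 + 529·3937
So 3937·529 ≡ 1 (mod 4821).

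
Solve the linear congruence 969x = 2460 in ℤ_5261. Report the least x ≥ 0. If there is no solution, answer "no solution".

First find gcd(969, 5261):
5261 = 5·969 + 416
969 = 2·416 + 137
416 = 3·137 + 5
137 = 27·5 + 2
5 = 2·2 + 1
2 = 2·1 + 0
gcd = 1, so a unique solution mod 5261 exists.
Back-substitute for the Bézout coefficients:
1 = 5 − 2·2
1 = −2·137 + 55·5
1 = 55·416 − 167·137
1 = −167·969 + 389·416
1 = 389·5261 − 2112·969
So 969·(-2112) ≡ 1 (mod 5261), giving 969⁻¹ ≡ 3149.
x ≡ 969⁻¹·2460 ≡ 3149·2460 ≡ 2348 (mod 5261).

2348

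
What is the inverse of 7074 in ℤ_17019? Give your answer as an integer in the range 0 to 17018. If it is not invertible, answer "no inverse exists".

no inverse exists

Euclidean algorithm on 17019, 7074:
17019 = 2*7074 + 2871
7074 = 2*2871 + 1332
2871 = 2*1332 + 207
1332 = 6*207 + 90
207 = 2*90 + 27
90 = 3*27 + 9
27 = 3*9 + 0
gcd(7074, 17019) = 9 ≠ 1, so 7074 has no multiplicative inverse modulo 17019.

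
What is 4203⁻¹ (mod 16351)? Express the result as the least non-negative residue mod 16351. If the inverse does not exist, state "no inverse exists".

12414

Apply the Euclidean algorithm to 16351 and 4203:
16351 = 3*4203 + 3742
4203 = 1*3742 + 461
3742 = 8*461 + 54
461 = 8*54 + 29
54 = 1*29 + 25
29 = 1*25 + 4
25 = 6*4 + 1
4 = 4*1 + 0
Since gcd(4203, 16351) = 1, back-substitute to write 1 as a combination:
1 = 25 − 6·4
1 = −6·29 + 7·25
1 = 7·54 − 13·29
1 = −13·461 + 111·54
1 = 111·3742 − 901·461
1 = −901·4203 + 1012·3742
1 = 1012·16351 − 3937·4203
So 4203·(-3937) ≡ 1 (mod 16351), and -3937 ≡ 12414 (mod 16351).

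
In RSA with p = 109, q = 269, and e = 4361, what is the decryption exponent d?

1865

φ(n) = (p−1)(q−1) = 108·268 = 28944.
Need d with 4361·d ≡ 1 (mod 28944). Apply the extended Euclidean algorithm:
28944 = 6*4361 + 2778
4361 = 1*2778 + 1583
2778 = 1*1583 + 1195
1583 = 1*1195 + 388
1195 = 3*388 + 31
388 = 12*31 + 16
31 = 1*16 + 15
16 = 1*15 + 1
15 = 15*1 + 0
Back-substitute:
1 = 16 − 15
1 = −31 + 2·16
1 = 2·388 − 25·31
1 = −25·1195 + 77·388
1 = 77·1583 − 102·1195
1 = −102·2778 + 179·1583
1 = 179·4361 − 281·2778
1 = −281·28944 + 1865·4361
So 4361·1865 ≡ 1 (mod 28944), hence d = 1865.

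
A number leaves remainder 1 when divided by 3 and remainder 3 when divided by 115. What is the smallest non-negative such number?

118

Write x = 1 + 3·k. Then 3·k ≡ 3 − 1 ≡ 2 (mod 115).
Need 3⁻¹ mod 115. Extended Euclid on (115, 3):
115 = 38*3 + 1
3 = 3*1 + 0
Back-substitute:
1 = 115 − 38·3
3⁻¹ ≡ 77 (mod 115), so k ≡ 77·2 ≡ 39 (mod 115).
x = 1 + 3·39 = 118.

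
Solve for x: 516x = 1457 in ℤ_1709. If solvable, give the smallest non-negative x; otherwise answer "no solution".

79

First find gcd(516, 1709):
1709 = 3*516 + 161
516 = 3*161 + 33
161 = 4*33 + 29
33 = 1*29 + 4
29 = 7*4 + 1
4 = 4*1 + 0
gcd = 1, so a unique solution mod 1709 exists.
Back-substitute for the Bézout coefficients:
1 = 29 − 7·4
1 = −7·33 + 8·29
1 = 8·161 − 39·33
1 = −39·516 + 125·161
1 = 125·1709 − 414·516
So 516·(-414) ≡ 1 (mod 1709), giving 516⁻¹ ≡ 1295.
x ≡ 516⁻¹·1457 ≡ 1295·1457 ≡ 79 (mod 1709).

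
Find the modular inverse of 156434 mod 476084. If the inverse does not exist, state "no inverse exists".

Euclidean algorithm on 476084, 156434:
476084 = 3×156434 + 6782
156434 = 23×6782 + 448
6782 = 15×448 + 62
448 = 7×62 + 14
62 = 4×14 + 6
14 = 2×6 + 2
6 = 3×2 + 0
gcd(156434, 476084) = 2 ≠ 1, so 156434 has no multiplicative inverse modulo 476084.

no inverse exists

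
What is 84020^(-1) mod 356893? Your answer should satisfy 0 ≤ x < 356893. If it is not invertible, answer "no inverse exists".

176123

gcd(356893, 84020) by repeated division:
356893 = 4*84020 + 20813
84020 = 4*20813 + 768
20813 = 27*768 + 77
768 = 9*77 + 75
77 = 1*75 + 2
75 = 37*2 + 1
2 = 2*1 + 0
The gcd is 1. Working backward:
1 = 75 − 37·2
1 = −37·77 + 38·75
1 = 38·768 − 379·77
1 = −379·20813 + 10271·768
1 = 10271·84020 − 41463·20813
1 = −41463·356893 + 176123·84020
So 84020·176123 ≡ 1 (mod 356893).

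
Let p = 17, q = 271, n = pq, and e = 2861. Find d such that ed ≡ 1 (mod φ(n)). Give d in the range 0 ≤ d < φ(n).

φ(n) = (p−1)(q−1) = 16·270 = 4320.
Need d with 2861·d ≡ 1 (mod 4320). Apply the extended Euclidean algorithm:
4320 = 1*2861 + 1459
2861 = 1*1459 + 1402
1459 = 1*1402 + 57
1402 = 24*57 + 34
57 = 1*34 + 23
34 = 1*23 + 11
23 = 2*11 + 1
11 = 11*1 + 0
Back-substitute:
1 = 23 − 2·11
1 = −2·34 + 3·23
1 = 3·57 − 5·34
1 = −5·1402 + 123·57
1 = 123·1459 − 128·1402
1 = −128·2861 + 251·1459
1 = 251·4320 − 379·2861
So 2861·(-379) ≡ 1 (mod 4320), hence d ≡ -379 ≡ 3941 (mod 4320).

3941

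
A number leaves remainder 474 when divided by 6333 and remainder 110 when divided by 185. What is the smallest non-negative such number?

Write x = 474 + 6333·k. Then 6333·k ≡ 110 − 474 ≡ 6 (mod 185).
Need 6333⁻¹ mod 185. Extended Euclid on (185, 43):
185 = 4×43 + 13
43 = 3×13 + 4
13 = 3×4 + 1
4 = 4×1 + 0
Back-substitute:
1 = 13 − 3·4
1 = −3·43 + 10·13
1 = 10·185 − 43·43
6333⁻¹ ≡ 142 (mod 185), so k ≡ 142·6 ≡ 112 (mod 185).
x = 474 + 6333·112 = 709770.

709770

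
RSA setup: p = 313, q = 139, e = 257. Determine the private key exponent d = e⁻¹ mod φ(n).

2513

φ(n) = (p−1)(q−1) = 312·138 = 43056.
Need d with 257·d ≡ 1 (mod 43056). Apply the extended Euclidean algorithm:
43056 = 167*257 + 137
257 = 1*137 + 120
137 = 1*120 + 17
120 = 7*17 + 1
17 = 17*1 + 0
Back-substitute:
1 = 120 − 7·17
1 = −7·137 + 8·120
1 = 8·257 − 15·137
1 = −15·43056 + 2513·257
So 257·2513 ≡ 1 (mod 43056), hence d = 2513.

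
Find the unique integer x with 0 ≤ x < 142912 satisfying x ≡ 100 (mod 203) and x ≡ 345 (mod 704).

103833

Write x = 100 + 203·k. Then 203·k ≡ 345 − 100 ≡ 245 (mod 704).
Need 203⁻¹ mod 704. Extended Euclid on (704, 203):
704 = 3×203 + 95
203 = 2×95 + 13
95 = 7×13 + 4
13 = 3×4 + 1
4 = 4×1 + 0
Back-substitute:
1 = 13 − 3·4
1 = −3·95 + 22·13
1 = 22·203 − 47·95
1 = −47·704 + 163·203
203⁻¹ ≡ 163 (mod 704), so k ≡ 163·245 ≡ 511 (mod 704).
x = 100 + 203·511 = 103833.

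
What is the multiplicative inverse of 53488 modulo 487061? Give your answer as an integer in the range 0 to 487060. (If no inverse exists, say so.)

Apply the Euclidean algorithm to 487061 and 53488:
487061 = 9*53488 + 5669
53488 = 9*5669 + 2467
5669 = 2*2467 + 735
2467 = 3*735 + 262
735 = 2*262 + 211
262 = 1*211 + 51
211 = 4*51 + 7
51 = 7*7 + 2
7 = 3*2 + 1
2 = 2*1 + 0
Since gcd(53488, 487061) = 1, back-substitute to write 1 as a combination:
1 = 7 − 3·2
1 = −3·51 + 22·7
1 = 22·211 − 91·51
1 = −91·262 + 113·211
1 = 113·735 − 317·262
1 = −317·2467 + 1064·735
1 = 1064·5669 − 2445·2467
1 = −2445·53488 + 23069·5669
1 = 23069·487061 − 210066·53488
So 53488·(-210066) ≡ 1 (mod 487061), and -210066 ≡ 276995 (mod 487061).

276995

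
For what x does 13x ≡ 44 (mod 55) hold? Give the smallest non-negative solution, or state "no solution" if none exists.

First find gcd(13, 55):
55 = 4·13 + 3
13 = 4·3 + 1
3 = 3·1 + 0
gcd = 1, so a unique solution mod 55 exists.
Back-substitute for the Bézout coefficients:
1 = 13 − 4·3
1 = −4·55 + 17·13
So 13·(17) ≡ 1 (mod 55), giving 13⁻¹ ≡ 17.
x ≡ 13⁻¹·44 ≡ 17·44 ≡ 33 (mod 55).

33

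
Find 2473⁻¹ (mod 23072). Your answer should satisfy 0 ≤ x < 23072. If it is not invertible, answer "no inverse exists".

Run Euclid on (23072, 2473):
23072 = 9·2473 + 815
2473 = 3·815 + 28
815 = 29·28 + 3
28 = 9·3 + 1
3 = 3·1 + 0
Since gcd(2473, 23072) = 1, back-substitute to write 1 as a combination:
1 = 28 − 9·3
1 = −9·815 + 262·28
1 = 262·2473 − 795·815
1 = −795·23072 + 7417·2473
So 2473·7417 ≡ 1 (mod 23072).

7417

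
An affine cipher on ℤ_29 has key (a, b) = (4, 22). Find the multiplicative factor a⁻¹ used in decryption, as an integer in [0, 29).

22

gcd(29, 4) by repeated division:
29 = 7*4 + 1
4 = 4*1 + 0
gcd = 1, so the inverse exists. Back-substitute:
1 = 29 − 7·4
Hence 4⁻¹ ≡ -7 ≡ 22 (mod 29).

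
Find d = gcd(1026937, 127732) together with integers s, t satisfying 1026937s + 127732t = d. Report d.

1

Euclidean algorithm:
1026937 = 8×127732 + 5081
127732 = 25×5081 + 707
5081 = 7×707 + 132
707 = 5×132 + 47
132 = 2×47 + 38
47 = 1×38 + 9
38 = 4×9 + 2
9 = 4×2 + 1
2 = 2×1 + 0
gcd(1026937, 127732) = 1.
Working backward:
1 = 9 − 4·2
1 = −4·38 + 17·9
1 = 17·47 − 21·38
1 = −21·132 + 59·47
1 = 59·707 − 316·132
1 = −316·5081 + 2271·707
1 = 2271·127732 − 57091·5081
1 = −57091·1026937 + 458999·127732
So 1 = (-57091)·1026937 + (458999)·127732.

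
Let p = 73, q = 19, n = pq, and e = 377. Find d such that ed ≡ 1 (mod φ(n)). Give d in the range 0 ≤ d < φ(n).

1241

φ(n) = (p−1)(q−1) = 72·18 = 1296.
Need d with 377·d ≡ 1 (mod 1296). Apply the extended Euclidean algorithm:
1296 = 3*377 + 165
377 = 2*165 + 47
165 = 3*47 + 24
47 = 1*24 + 23
24 = 1*23 + 1
23 = 23*1 + 0
Back-substitute:
1 = 24 − 23
1 = −47 + 2·24
1 = 2·165 − 7·47
1 = −7·377 + 16·165
1 = 16·1296 − 55·377
So 377·(-55) ≡ 1 (mod 1296), hence d ≡ -55 ≡ 1241 (mod 1296).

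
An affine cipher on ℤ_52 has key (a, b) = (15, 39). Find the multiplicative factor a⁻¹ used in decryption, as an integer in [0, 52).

gcd(52, 15) by repeated division:
52 = 3·15 + 7
15 = 2·7 + 1
7 = 7·1 + 0
gcd = 1, so the inverse exists. Back-substitute:
1 = 15 − 2·7
1 = −2·52 + 7·15
So 15·7 ≡ 1 (mod 52).

7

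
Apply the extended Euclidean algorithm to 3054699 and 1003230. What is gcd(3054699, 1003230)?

Euclidean algorithm:
3054699 = 3*1003230 + 45009
1003230 = 22*45009 + 13032
45009 = 3*13032 + 5913
13032 = 2*5913 + 1206
5913 = 4*1206 + 1089
1206 = 1*1089 + 117
1089 = 9*117 + 36
117 = 3*36 + 9
36 = 4*9 + 0
gcd(3054699, 1003230) = 9.
Express as a combination:
9 = 117 − 3·36
9 = −3·1089 + 28·117
9 = 28·1206 − 31·1089
9 = −31·5913 + 152·1206
9 = 152·13032 − 335·5913
9 = −335·45009 + 1157·13032
9 = 1157·1003230 − 25789·45009
9 = −25789·3054699 + 78524·1003230
So 9 = (-25789)·3054699 + (78524)·1003230.

9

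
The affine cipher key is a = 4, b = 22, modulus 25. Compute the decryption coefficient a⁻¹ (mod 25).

19

Apply the Euclidean algorithm to 25 and 4:
25 = 6·4 + 1
4 = 4·1 + 0
Since gcd(4, 25) = 1, back-substitute to write 1 as a combination:
1 = 25 − 6·4
Hence 4⁻¹ ≡ -6 ≡ 19 (mod 25).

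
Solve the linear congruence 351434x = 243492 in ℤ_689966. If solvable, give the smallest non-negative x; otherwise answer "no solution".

100201

First find gcd(351434, 689966):
689966 = 1*351434 + 338532
351434 = 1*338532 + 12902
338532 = 26*12902 + 3080
12902 = 4*3080 + 582
3080 = 5*582 + 170
582 = 3*170 + 72
170 = 2*72 + 26
72 = 2*26 + 20
26 = 1*20 + 6
20 = 3*6 + 2
6 = 3*2 + 0
gcd = 2 and 2 | 243492, so solutions exist. Divide through by 2: 175717x ≡ 121746 (mod 344983).
Now find 175717⁻¹ mod 344983:
344983 = 1·175717 + 169266
175717 = 1·169266 + 6451
169266 = 26·6451 + 1540
6451 = 4·1540 + 291
1540 = 5·291 + 85
291 = 3·85 + 36
85 = 2·36 + 13
36 = 2·13 + 10
13 = 1·10 + 3
10 = 3·3 + 1
3 = 3·1 + 0
Back-substitute:
1 = 10 − 3·3
1 = −3·13 + 4·10
1 = 4·36 − 11·13
1 = −11·85 + 26·36
1 = 26·291 − 89·85
1 = −89·1540 + 471·291
1 = 471·6451 − 1973·1540
1 = −1973·169266 + 51769·6451
1 = 51769·175717 − 53742·169266
1 = −53742·344983 + 105511·175717
So 175717⁻¹ ≡ 105511 (mod 344983).
Then x ≡ 105511·121746 ≡ 100201 (mod 344983); the smallest non-negative solution is x = 100201.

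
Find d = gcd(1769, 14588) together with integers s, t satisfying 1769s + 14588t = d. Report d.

Repeated division:
14588 = 8·1769 + 436
1769 = 4·436 + 25
436 = 17·25 + 11
25 = 2·11 + 3
11 = 3·3 + 2
3 = 1·2 + 1
2 = 2·1 + 0
gcd(1769, 14588) = 1.
Working backward:
1 = 3 − 2
1 = −11 + 4·3
1 = 4·25 − 9·11
1 = −9·436 + 157·25
1 = 157·1769 − 637·436
1 = −637·14588 + 5253·1769
So 1 = (-637)·14588 + (5253)·1769.

1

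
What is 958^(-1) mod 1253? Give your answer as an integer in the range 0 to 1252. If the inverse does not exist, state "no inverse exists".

412

Apply the Euclidean algorithm to 1253 and 958:
1253 = 1×958 + 295
958 = 3×295 + 73
295 = 4×73 + 3
73 = 24×3 + 1
3 = 3×1 + 0
Since gcd(958, 1253) = 1, back-substitute to write 1 as a combination:
1 = 73 − 24·3
1 = −24·295 + 97·73
1 = 97·958 − 315·295
1 = −315·1253 + 412·958
So 958·412 ≡ 1 (mod 1253).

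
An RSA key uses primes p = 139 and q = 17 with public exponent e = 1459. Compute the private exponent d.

283

φ(n) = (p−1)(q−1) = 138·16 = 2208.
Need d with 1459·d ≡ 1 (mod 2208). Apply the extended Euclidean algorithm:
2208 = 1×1459 + 749
1459 = 1×749 + 710
749 = 1×710 + 39
710 = 18×39 + 8
39 = 4×8 + 7
8 = 1×7 + 1
7 = 7×1 + 0
Back-substitute:
1 = 8 − 7
1 = −39 + 5·8
1 = 5·710 − 91·39
1 = −91·749 + 96·710
1 = 96·1459 − 187·749
1 = −187·2208 + 283·1459
So 1459·283 ≡ 1 (mod 2208), hence d = 283.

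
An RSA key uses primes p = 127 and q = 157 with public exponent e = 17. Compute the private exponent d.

4625

φ(n) = (p−1)(q−1) = 126·156 = 19656.
Need d with 17·d ≡ 1 (mod 19656). Apply the extended Euclidean algorithm:
19656 = 1156*17 + 4
17 = 4*4 + 1
4 = 4*1 + 0
Back-substitute:
1 = 17 − 4·4
1 = −4·19656 + 4625·17
So 17·4625 ≡ 1 (mod 19656), hence d = 4625.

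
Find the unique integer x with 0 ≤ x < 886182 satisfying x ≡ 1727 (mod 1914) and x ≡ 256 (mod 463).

742445

Write x = 1727 + 1914·k. Then 1914·k ≡ 256 − 1727 ≡ 381 (mod 463).
Need 1914⁻¹ mod 463. Extended Euclid on (463, 62):
463 = 7×62 + 29
62 = 2×29 + 4
29 = 7×4 + 1
4 = 4×1 + 0
Back-substitute:
1 = 29 − 7·4
1 = −7·62 + 15·29
1 = 15·463 − 112·62
1914⁻¹ ≡ 351 (mod 463), so k ≡ 351·381 ≡ 387 (mod 463).
x = 1727 + 1914·387 = 742445.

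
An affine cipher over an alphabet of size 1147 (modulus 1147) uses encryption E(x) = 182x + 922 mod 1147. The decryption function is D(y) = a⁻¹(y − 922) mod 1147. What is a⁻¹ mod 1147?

Apply the Euclidean algorithm to 1147 and 182:
1147 = 6*182 + 55
182 = 3*55 + 17
55 = 3*17 + 4
17 = 4*4 + 1
4 = 4*1 + 0
The gcd is 1. Working backward:
1 = 17 − 4·4
1 = −4·55 + 13·17
1 = 13·182 − 43·55
1 = −43·1147 + 271·182
So 182·271 ≡ 1 (mod 1147).

271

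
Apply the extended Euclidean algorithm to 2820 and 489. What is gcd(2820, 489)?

Repeated division:
2820 = 5×489 + 375
489 = 1×375 + 114
375 = 3×114 + 33
114 = 3×33 + 15
33 = 2×15 + 3
15 = 5×3 + 0
gcd(2820, 489) = 3.
Back-substituting:
3 = 33 − 2·15
3 = −2·114 + 7·33
3 = 7·375 − 23·114
3 = −23·489 + 30·375
3 = 30·2820 − 173·489
So 3 = (30)·2820 + (-173)·489.

3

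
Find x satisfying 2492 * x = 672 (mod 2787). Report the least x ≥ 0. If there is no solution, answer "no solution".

1566

First find gcd(2492, 2787):
2787 = 1·2492 + 295
2492 = 8·295 + 132
295 = 2·132 + 31
132 = 4·31 + 8
31 = 3·8 + 7
8 = 1·7 + 1
7 = 7·1 + 0
gcd = 1, so a unique solution mod 2787 exists.
Back-substitute for the Bézout coefficients:
1 = 8 − 7
1 = −31 + 4·8
1 = 4·132 − 17·31
1 = −17·295 + 38·132
1 = 38·2492 − 321·295
1 = −321·2787 + 359·2492
So 2492·(359) ≡ 1 (mod 2787), giving 2492⁻¹ ≡ 359.
x ≡ 2492⁻¹·672 ≡ 359·672 ≡ 1566 (mod 2787).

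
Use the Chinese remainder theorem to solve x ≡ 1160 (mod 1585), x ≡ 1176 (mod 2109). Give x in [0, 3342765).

2323185

Write x = 1160 + 1585·k. Then 1585·k ≡ 1176 − 1160 ≡ 16 (mod 2109).
Need 1585⁻¹ mod 2109. Extended Euclid on (2109, 1585):
2109 = 1*1585 + 524
1585 = 3*524 + 13
524 = 40*13 + 4
13 = 3*4 + 1
4 = 4*1 + 0
Back-substitute:
1 = 13 − 3·4
1 = −3·524 + 121·13
1 = 121·1585 − 366·524
1 = −366·2109 + 487·1585
1585⁻¹ ≡ 487 (mod 2109), so k ≡ 487·16 ≡ 1465 (mod 2109).
x = 1160 + 1585·1465 = 2323185.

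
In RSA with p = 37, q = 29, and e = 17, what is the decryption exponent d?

φ(n) = (p−1)(q−1) = 36·28 = 1008.
Need d with 17·d ≡ 1 (mod 1008). Apply the extended Euclidean algorithm:
1008 = 59×17 + 5
17 = 3×5 + 2
5 = 2×2 + 1
2 = 2×1 + 0
Back-substitute:
1 = 5 − 2·2
1 = −2·17 + 7·5
1 = 7·1008 − 415·17
So 17·(-415) ≡ 1 (mod 1008), hence d ≡ -415 ≡ 593 (mod 1008).

593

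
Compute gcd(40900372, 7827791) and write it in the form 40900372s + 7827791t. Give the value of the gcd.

Repeated division:
40900372 = 5×7827791 + 1761417
7827791 = 4×1761417 + 782123
1761417 = 2×782123 + 197171
782123 = 3×197171 + 190610
197171 = 1×190610 + 6561
190610 = 29×6561 + 341
6561 = 19×341 + 82
341 = 4×82 + 13
82 = 6×13 + 4
13 = 3×4 + 1
4 = 4×1 + 0
gcd(40900372, 7827791) = 1.
Working backward:
1 = 13 − 3·4
1 = −3·82 + 19·13
1 = 19·341 − 79·82
1 = −79·6561 + 1520·341
1 = 1520·190610 − 44159·6561
1 = −44159·197171 + 45679·190610
1 = 45679·782123 − 181196·197171
1 = −181196·1761417 + 408071·782123
1 = 408071·7827791 − 1813480·1761417
1 = −1813480·40900372 + 9475471·7827791
So 1 = (-1813480)·40900372 + (9475471)·7827791.

1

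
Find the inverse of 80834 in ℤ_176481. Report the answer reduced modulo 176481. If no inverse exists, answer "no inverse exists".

104366

Apply the Euclidean algorithm to 176481 and 80834:
176481 = 2×80834 + 14813
80834 = 5×14813 + 6769
14813 = 2×6769 + 1275
6769 = 5×1275 + 394
1275 = 3×394 + 93
394 = 4×93 + 22
93 = 4×22 + 5
22 = 4×5 + 2
5 = 2×2 + 1
2 = 2×1 + 0
The gcd is 1. Working backward:
1 = 5 − 2·2
1 = −2·22 + 9·5
1 = 9·93 − 38·22
1 = −38·394 + 161·93
1 = 161·1275 − 521·394
1 = −521·6769 + 2766·1275
1 = 2766·14813 − 6053·6769
1 = −6053·80834 + 33031·14813
1 = 33031·176481 − 72115·80834
Hence 80834⁻¹ ≡ -72115 ≡ 104366 (mod 176481).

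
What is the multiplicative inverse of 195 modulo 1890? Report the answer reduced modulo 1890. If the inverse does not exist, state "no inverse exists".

no inverse exists

Compute gcd(195, 1890):
1890 = 9*195 + 135
195 = 1*135 + 60
135 = 2*60 + 15
60 = 4*15 + 0
The gcd is 15, not 1, hence no inverse exists.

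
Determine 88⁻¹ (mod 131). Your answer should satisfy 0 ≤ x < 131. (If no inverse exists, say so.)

gcd(131, 88) by repeated division:
131 = 1×88 + 43
88 = 2×43 + 2
43 = 21×2 + 1
2 = 2×1 + 0
Since gcd(88, 131) = 1, back-substitute to write 1 as a combination:
1 = 43 − 21·2
1 = −21·88 + 43·43
1 = 43·131 − 64·88
So 88·(-64) ≡ 1 (mod 131), and -64 ≡ 67 (mod 131).

67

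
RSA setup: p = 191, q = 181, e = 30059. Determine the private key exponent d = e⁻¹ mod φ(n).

9539

φ(n) = (p−1)(q−1) = 190·180 = 34200.
Need d with 30059·d ≡ 1 (mod 34200). Apply the extended Euclidean algorithm:
34200 = 1*30059 + 4141
30059 = 7*4141 + 1072
4141 = 3*1072 + 925
1072 = 1*925 + 147
925 = 6*147 + 43
147 = 3*43 + 18
43 = 2*18 + 7
18 = 2*7 + 4
7 = 1*4 + 3
4 = 1*3 + 1
3 = 3*1 + 0
Back-substitute:
1 = 4 − 3
1 = −7 + 2·4
1 = 2·18 − 5·7
1 = −5·43 + 12·18
1 = 12·147 − 41·43
1 = −41·925 + 258·147
1 = 258·1072 − 299·925
1 = −299·4141 + 1155·1072
1 = 1155·30059 − 8384·4141
1 = −8384·34200 + 9539·30059
So 30059·9539 ≡ 1 (mod 34200), hence d = 9539.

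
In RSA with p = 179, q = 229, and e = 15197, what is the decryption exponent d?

29285

φ(n) = (p−1)(q−1) = 178·228 = 40584.
Need d with 15197·d ≡ 1 (mod 40584). Apply the extended Euclidean algorithm:
40584 = 2·15197 + 10190
15197 = 1·10190 + 5007
10190 = 2·5007 + 176
5007 = 28·176 + 79
176 = 2·79 + 18
79 = 4·18 + 7
18 = 2·7 + 4
7 = 1·4 + 3
4 = 1·3 + 1
3 = 3·1 + 0
Back-substitute:
1 = 4 − 3
1 = −7 + 2·4
1 = 2·18 − 5·7
1 = −5·79 + 22·18
1 = 22·176 − 49·79
1 = −49·5007 + 1394·176
1 = 1394·10190 − 2837·5007
1 = −2837·15197 + 4231·10190
1 = 4231·40584 − 11299·15197
So 15197·(-11299) ≡ 1 (mod 40584), hence d ≡ -11299 ≡ 29285 (mod 40584).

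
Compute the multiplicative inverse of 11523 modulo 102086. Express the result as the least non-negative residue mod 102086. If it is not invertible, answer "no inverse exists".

Extended Euclidean algorithm:
102086 = 8*11523 + 9902
11523 = 1*9902 + 1621
9902 = 6*1621 + 176
1621 = 9*176 + 37
176 = 4*37 + 28
37 = 1*28 + 9
28 = 3*9 + 1
9 = 9*1 + 0
Since gcd(11523, 102086) = 1, back-substitute to write 1 as a combination:
1 = 28 − 3·9
1 = −3·37 + 4·28
1 = 4·176 − 19·37
1 = −19·1621 + 175·176
1 = 175·9902 − 1069·1621
1 = −1069·11523 + 1244·9902
1 = 1244·102086 − 11021·11523
Thus 11523·(-11021) ≡ 1 (mod 102086); reducing, -11021 mod 102086 = 91065.

91065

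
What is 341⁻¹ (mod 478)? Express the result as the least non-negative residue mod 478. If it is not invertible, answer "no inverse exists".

157

Run Euclid on (478, 341):
478 = 1×341 + 137
341 = 2×137 + 67
137 = 2×67 + 3
67 = 22×3 + 1
3 = 3×1 + 0
The gcd is 1. Working backward:
1 = 67 − 22·3
1 = −22·137 + 45·67
1 = 45·341 − 112·137
1 = −112·478 + 157·341
So 341·157 ≡ 1 (mod 478).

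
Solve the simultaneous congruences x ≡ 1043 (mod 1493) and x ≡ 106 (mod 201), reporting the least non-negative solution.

190654

Write x = 1043 + 1493·k. Then 1493·k ≡ 106 − 1043 ≡ 68 (mod 201).
Need 1493⁻¹ mod 201. Extended Euclid on (201, 86):
201 = 2×86 + 29
86 = 2×29 + 28
29 = 1×28 + 1
28 = 28×1 + 0
Back-substitute:
1 = 29 − 28
1 = −86 + 3·29
1 = 3·201 − 7·86
1493⁻¹ ≡ 194 (mod 201), so k ≡ 194·68 ≡ 127 (mod 201).
x = 1043 + 1493·127 = 190654.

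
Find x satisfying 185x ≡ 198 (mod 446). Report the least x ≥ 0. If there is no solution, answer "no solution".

First find gcd(185, 446):
446 = 2*185 + 76
185 = 2*76 + 33
76 = 2*33 + 10
33 = 3*10 + 3
10 = 3*3 + 1
3 = 3*1 + 0
gcd = 1, so a unique solution mod 446 exists.
Back-substitute for the Bézout coefficients:
1 = 10 − 3·3
1 = −3·33 + 10·10
1 = 10·76 − 23·33
1 = −23·185 + 56·76
1 = 56·446 − 135·185
So 185·(-135) ≡ 1 (mod 446), giving 185⁻¹ ≡ 311.
x ≡ 185⁻¹·198 ≡ 311·198 ≡ 30 (mod 446).

30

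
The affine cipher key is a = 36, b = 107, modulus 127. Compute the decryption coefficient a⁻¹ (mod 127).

60

gcd(127, 36) by repeated division:
127 = 3×36 + 19
36 = 1×19 + 17
19 = 1×17 + 2
17 = 8×2 + 1
2 = 2×1 + 0
Since gcd(36, 127) = 1, back-substitute to write 1 as a combination:
1 = 17 − 8·2
1 = −8·19 + 9·17
1 = 9·36 − 17·19
1 = −17·127 + 60·36
So 36·60 ≡ 1 (mod 127).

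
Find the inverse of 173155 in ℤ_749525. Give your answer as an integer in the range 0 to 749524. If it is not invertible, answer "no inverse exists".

Euclidean algorithm on 749525, 173155:
749525 = 4*173155 + 56905
173155 = 3*56905 + 2440
56905 = 23*2440 + 785
2440 = 3*785 + 85
785 = 9*85 + 20
85 = 4*20 + 5
20 = 4*5 + 0
The gcd is 5, not 1, hence no inverse exists.

no inverse exists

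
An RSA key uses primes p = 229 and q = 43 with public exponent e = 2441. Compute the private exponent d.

3209

φ(n) = (p−1)(q−1) = 228·42 = 9576.
Need d with 2441·d ≡ 1 (mod 9576). Apply the extended Euclidean algorithm:
9576 = 3×2441 + 2253
2441 = 1×2253 + 188
2253 = 11×188 + 185
188 = 1×185 + 3
185 = 61×3 + 2
3 = 1×2 + 1
2 = 2×1 + 0
Back-substitute:
1 = 3 − 2
1 = −185 + 62·3
1 = 62·188 − 63·185
1 = −63·2253 + 755·188
1 = 755·2441 − 818·2253
1 = −818·9576 + 3209·2441
So 2441·3209 ≡ 1 (mod 9576), hence d = 3209.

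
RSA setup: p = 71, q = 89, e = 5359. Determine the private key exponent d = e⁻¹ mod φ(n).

φ(n) = (p−1)(q−1) = 70·88 = 6160.
Need d with 5359·d ≡ 1 (mod 6160). Apply the extended Euclidean algorithm:
6160 = 1*5359 + 801
5359 = 6*801 + 553
801 = 1*553 + 248
553 = 2*248 + 57
248 = 4*57 + 20
57 = 2*20 + 17
20 = 1*17 + 3
17 = 5*3 + 2
3 = 1*2 + 1
2 = 2*1 + 0
Back-substitute:
1 = 3 − 2
1 = −17 + 6·3
1 = 6·20 − 7·17
1 = −7·57 + 20·20
1 = 20·248 − 87·57
1 = −87·553 + 194·248
1 = 194·801 − 281·553
1 = −281·5359 + 1880·801
1 = 1880·6160 − 2161·5359
So 5359·(-2161) ≡ 1 (mod 6160), hence d ≡ -2161 ≡ 3999 (mod 6160).

3999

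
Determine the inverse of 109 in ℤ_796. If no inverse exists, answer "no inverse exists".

Extended Euclidean algorithm:
796 = 7*109 + 33
109 = 3*33 + 10
33 = 3*10 + 3
10 = 3*3 + 1
3 = 3*1 + 0
gcd = 1, so the inverse exists. Back-substitute:
1 = 10 − 3·3
1 = −3·33 + 10·10
1 = 10·109 − 33·33
1 = −33·796 + 241·109
So 109·241 ≡ 1 (mod 796).

241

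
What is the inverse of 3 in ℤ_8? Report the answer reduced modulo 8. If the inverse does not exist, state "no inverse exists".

3

gcd(8, 3) by repeated division:
8 = 2*3 + 2
3 = 1*2 + 1
2 = 2*1 + 0
Since gcd(3, 8) = 1, back-substitute to write 1 as a combination:
1 = 3 − 2
1 = −8 + 3·3
So 3·3 ≡ 1 (mod 8).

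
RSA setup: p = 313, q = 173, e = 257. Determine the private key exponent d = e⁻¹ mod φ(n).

4385

φ(n) = (p−1)(q−1) = 312·172 = 53664.
Need d with 257·d ≡ 1 (mod 53664). Apply the extended Euclidean algorithm:
53664 = 208*257 + 208
257 = 1*208 + 49
208 = 4*49 + 12
49 = 4*12 + 1
12 = 12*1 + 0
Back-substitute:
1 = 49 − 4·12
1 = −4·208 + 17·49
1 = 17·257 − 21·208
1 = −21·53664 + 4385·257
So 257·4385 ≡ 1 (mod 53664), hence d = 4385.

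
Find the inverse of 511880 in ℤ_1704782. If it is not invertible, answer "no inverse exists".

Euclidean algorithm on 1704782, 511880:
1704782 = 3·511880 + 169142
511880 = 3·169142 + 4454
169142 = 37·4454 + 4344
4454 = 1·4344 + 110
4344 = 39·110 + 54
110 = 2·54 + 2
54 = 27·2 + 0
gcd(511880, 1704782) = 2 ≠ 1, so 511880 has no multiplicative inverse modulo 1704782.

no inverse exists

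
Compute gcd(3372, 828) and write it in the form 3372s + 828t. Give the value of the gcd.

Apply Euclid's algorithm to 3372 and 828:
3372 = 4×828 + 60
828 = 13×60 + 48
60 = 1×48 + 12
48 = 4×12 + 0
gcd(3372, 828) = 12.
Express as a combination:
12 = 60 − 48
12 = −828 + 14·60
12 = 14·3372 − 57·828
So 12 = (14)·3372 + (-57)·828.

12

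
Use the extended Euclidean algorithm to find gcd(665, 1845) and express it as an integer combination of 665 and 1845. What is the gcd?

Apply Euclid's algorithm to 1845 and 665:
1845 = 2×665 + 515
665 = 1×515 + 150
515 = 3×150 + 65
150 = 2×65 + 20
65 = 3×20 + 5
20 = 4×5 + 0
gcd(665, 1845) = 5.
Working backward:
5 = 65 − 3·20
5 = −3·150 + 7·65
5 = 7·515 − 24·150
5 = −24·665 + 31·515
5 = 31·1845 − 86·665
So 5 = (31)·1845 + (-86)·665.

5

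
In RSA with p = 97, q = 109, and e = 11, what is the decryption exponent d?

φ(n) = (p−1)(q−1) = 96·108 = 10368.
Need d with 11·d ≡ 1 (mod 10368). Apply the extended Euclidean algorithm:
10368 = 942*11 + 6
11 = 1*6 + 5
6 = 1*5 + 1
5 = 5*1 + 0
Back-substitute:
1 = 6 − 5
1 = −11 + 2·6
1 = 2·10368 − 1885·11
So 11·(-1885) ≡ 1 (mod 10368), hence d ≡ -1885 ≡ 8483 (mod 10368).

8483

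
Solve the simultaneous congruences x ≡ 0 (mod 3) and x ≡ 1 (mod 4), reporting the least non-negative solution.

Write x = 0 + 3·k. Then 3·k ≡ 1 − 0 ≡ 1 (mod 4).
Need 3⁻¹ mod 4. Extended Euclid on (4, 3):
4 = 1×3 + 1
3 = 3×1 + 0
Back-substitute:
1 = 4 − 3
3⁻¹ ≡ 3 (mod 4), so k ≡ 3·1 ≡ 3 (mod 4).
x = 0 + 3·3 = 9.

9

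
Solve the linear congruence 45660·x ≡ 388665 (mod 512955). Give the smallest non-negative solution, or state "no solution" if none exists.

First find gcd(45660, 512955):
512955 = 11×45660 + 10695
45660 = 4×10695 + 2880
10695 = 3×2880 + 2055
2880 = 1×2055 + 825
2055 = 2×825 + 405
825 = 2×405 + 15
405 = 27×15 + 0
gcd = 15 and 15 | 388665, so solutions exist. Divide through by 15: 3044x ≡ 25911 (mod 34197).
Now find 3044⁻¹ mod 34197:
34197 = 11*3044 + 713
3044 = 4*713 + 192
713 = 3*192 + 137
192 = 1*137 + 55
137 = 2*55 + 27
55 = 2*27 + 1
27 = 27*1 + 0
Back-substitute:
1 = 55 − 2·27
1 = −2·137 + 5·55
1 = 5·192 − 7·137
1 = −7·713 + 26·192
1 = 26·3044 − 111·713
1 = −111·34197 + 1247·3044
So 3044⁻¹ ≡ 1247 (mod 34197).
Then x ≡ 1247·25911 ≡ 29049 (mod 34197); the smallest non-negative solution is x = 29049.

29049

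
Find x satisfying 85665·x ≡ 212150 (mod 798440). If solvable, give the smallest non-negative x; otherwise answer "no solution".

First find gcd(85665, 798440):
798440 = 9*85665 + 27455
85665 = 3*27455 + 3300
27455 = 8*3300 + 1055
3300 = 3*1055 + 135
1055 = 7*135 + 110
135 = 1*110 + 25
110 = 4*25 + 10
25 = 2*10 + 5
10 = 2*5 + 0
gcd = 5 and 5 | 212150, so solutions exist. Divide through by 5: 17133x ≡ 42430 (mod 159688).
Now find 17133⁻¹ mod 159688:
159688 = 9·17133 + 5491
17133 = 3·5491 + 660
5491 = 8·660 + 211
660 = 3·211 + 27
211 = 7·27 + 22
27 = 1·22 + 5
22 = 4·5 + 2
5 = 2·2 + 1
2 = 2·1 + 0
Back-substitute:
1 = 5 − 2·2
1 = −2·22 + 9·5
1 = 9·27 − 11·22
1 = −11·211 + 86·27
1 = 86·660 − 269·211
1 = −269·5491 + 2238·660
1 = 2238·17133 − 6983·5491
1 = −6983·159688 + 65085·17133
So 17133⁻¹ ≡ 65085 (mod 159688).
Then x ≡ 65085·42430 ≡ 71966 (mod 159688); the smallest non-negative solution is x = 71966.

71966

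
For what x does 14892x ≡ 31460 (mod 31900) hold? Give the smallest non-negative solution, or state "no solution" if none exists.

3905

First find gcd(14892, 31900):
31900 = 2·14892 + 2116
14892 = 7·2116 + 80
2116 = 26·80 + 36
80 = 2·36 + 8
36 = 4·8 + 4
8 = 2·4 + 0
gcd = 4 and 4 | 31460, so solutions exist. Divide through by 4: 3723x ≡ 7865 (mod 7975).
Now find 3723⁻¹ mod 7975:
7975 = 2·3723 + 529
3723 = 7·529 + 20
529 = 26·20 + 9
20 = 2·9 + 2
9 = 4·2 + 1
2 = 2·1 + 0
Back-substitute:
1 = 9 − 4·2
1 = −4·20 + 9·9
1 = 9·529 − 238·20
1 = −238·3723 + 1675·529
1 = 1675·7975 − 3588·3723
So 3723·(-3588) ≡ 1 (mod 7975), i.e. 3723⁻¹ ≡ 4387.
Then x ≡ 4387·7865 ≡ 3905 (mod 7975); the smallest non-negative solution is x = 3905.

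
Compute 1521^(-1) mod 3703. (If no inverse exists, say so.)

3182

Apply the Euclidean algorithm to 3703 and 1521:
3703 = 2*1521 + 661
1521 = 2*661 + 199
661 = 3*199 + 64
199 = 3*64 + 7
64 = 9*7 + 1
7 = 7*1 + 0
gcd = 1, so the inverse exists. Back-substitute:
1 = 64 − 9·7
1 = −9·199 + 28·64
1 = 28·661 − 93·199
1 = −93·1521 + 214·661
1 = 214·3703 − 521·1521
Thus 1521·(-521) ≡ 1 (mod 3703); reducing, -521 mod 3703 = 3182.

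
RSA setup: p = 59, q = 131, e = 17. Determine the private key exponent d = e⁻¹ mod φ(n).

φ(n) = (p−1)(q−1) = 58·130 = 7540.
Need d with 17·d ≡ 1 (mod 7540). Apply the extended Euclidean algorithm:
7540 = 443*17 + 9
17 = 1*9 + 8
9 = 1*8 + 1
8 = 8*1 + 0
Back-substitute:
1 = 9 − 8
1 = −17 + 2·9
1 = 2·7540 − 887·17
So 17·(-887) ≡ 1 (mod 7540), hence d ≡ -887 ≡ 6653 (mod 7540).

6653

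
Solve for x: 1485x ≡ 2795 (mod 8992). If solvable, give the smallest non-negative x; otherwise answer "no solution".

1879

First find gcd(1485, 8992):
8992 = 6·1485 + 82
1485 = 18·82 + 9
82 = 9·9 + 1
9 = 9·1 + 0
gcd = 1, so a unique solution mod 8992 exists.
Back-substitute for the Bézout coefficients:
1 = 82 − 9·9
1 = −9·1485 + 163·82
1 = 163·8992 − 987·1485
So 1485·(-987) ≡ 1 (mod 8992), giving 1485⁻¹ ≡ 8005.
x ≡ 1485⁻¹·2795 ≡ 8005·2795 ≡ 1879 (mod 8992).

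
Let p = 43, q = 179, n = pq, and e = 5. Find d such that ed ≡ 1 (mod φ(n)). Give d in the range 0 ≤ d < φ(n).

φ(n) = (p−1)(q−1) = 42·178 = 7476.
Need d with 5·d ≡ 1 (mod 7476). Apply the extended Euclidean algorithm:
7476 = 1495·5 + 1
5 = 5·1 + 0
Back-substitute:
1 = 7476 − 1495·5
So 5·(-1495) ≡ 1 (mod 7476), hence d ≡ -1495 ≡ 5981 (mod 7476).

5981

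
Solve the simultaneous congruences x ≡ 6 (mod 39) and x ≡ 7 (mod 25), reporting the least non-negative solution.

Write x = 6 + 39·k. Then 39·k ≡ 7 − 6 ≡ 1 (mod 25).
Need 39⁻¹ mod 25. Extended Euclid on (25, 14):
25 = 1×14 + 11
14 = 1×11 + 3
11 = 3×3 + 2
3 = 1×2 + 1
2 = 2×1 + 0
Back-substitute:
1 = 3 − 2
1 = −11 + 4·3
1 = 4·14 − 5·11
1 = −5·25 + 9·14
39⁻¹ ≡ 9 (mod 25), so k ≡ 9·1 ≡ 9 (mod 25).
x = 6 + 39·9 = 357.

357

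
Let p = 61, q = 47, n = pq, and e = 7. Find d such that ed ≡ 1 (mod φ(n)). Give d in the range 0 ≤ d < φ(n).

φ(n) = (p−1)(q−1) = 60·46 = 2760.
Need d with 7·d ≡ 1 (mod 2760). Apply the extended Euclidean algorithm:
2760 = 394*7 + 2
7 = 3*2 + 1
2 = 2*1 + 0
Back-substitute:
1 = 7 − 3·2
1 = −3·2760 + 1183·7
So 7·1183 ≡ 1 (mod 2760), hence d = 1183.

1183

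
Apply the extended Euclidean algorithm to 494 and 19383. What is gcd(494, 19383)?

Apply Euclid's algorithm to 19383 and 494:
19383 = 39×494 + 117
494 = 4×117 + 26
117 = 4×26 + 13
26 = 2×13 + 0
gcd(494, 19383) = 13.
Express as a combination:
13 = 117 − 4·26
13 = −4·494 + 17·117
13 = 17·19383 − 667·494
So 13 = (17)·19383 + (-667)·494.

13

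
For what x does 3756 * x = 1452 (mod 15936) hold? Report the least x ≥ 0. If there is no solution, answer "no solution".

81

First find gcd(3756, 15936):
15936 = 4·3756 + 912
3756 = 4·912 + 108
912 = 8·108 + 48
108 = 2·48 + 12
48 = 4·12 + 0
gcd = 12 and 12 | 1452, so solutions exist. Divide through by 12: 313x ≡ 121 (mod 1328).
Now find 313⁻¹ mod 1328:
1328 = 4·313 + 76
313 = 4·76 + 9
76 = 8·9 + 4
9 = 2·4 + 1
4 = 4·1 + 0
Back-substitute:
1 = 9 − 2·4
1 = −2·76 + 17·9
1 = 17·313 − 70·76
1 = −70·1328 + 297·313
So 313⁻¹ ≡ 297 (mod 1328).
Then x ≡ 297·121 ≡ 81 (mod 1328); the smallest non-negative solution is x = 81.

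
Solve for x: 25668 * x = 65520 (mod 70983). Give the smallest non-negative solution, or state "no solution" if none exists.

First find gcd(25668, 70983):
70983 = 2×25668 + 19647
25668 = 1×19647 + 6021
19647 = 3×6021 + 1584
6021 = 3×1584 + 1269
1584 = 1×1269 + 315
1269 = 4×315 + 9
315 = 35×9 + 0
gcd = 9 and 9 | 65520, so solutions exist. Divide through by 9: 2852x ≡ 7280 (mod 7887).
Now find 2852⁻¹ mod 7887:
7887 = 2*2852 + 2183
2852 = 1*2183 + 669
2183 = 3*669 + 176
669 = 3*176 + 141
176 = 1*141 + 35
141 = 4*35 + 1
35 = 35*1 + 0
Back-substitute:
1 = 141 − 4·35
1 = −4·176 + 5·141
1 = 5·669 − 19·176
1 = −19·2183 + 62·669
1 = 62·2852 − 81·2183
1 = −81·7887 + 224·2852
So 2852⁻¹ ≡ 224 (mod 7887).
Then x ≡ 224·7280 ≡ 5998 (mod 7887); the smallest non-negative solution is x = 5998.

5998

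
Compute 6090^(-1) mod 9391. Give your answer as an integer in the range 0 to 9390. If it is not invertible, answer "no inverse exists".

Run Euclid on (9391, 6090):
9391 = 1*6090 + 3301
6090 = 1*3301 + 2789
3301 = 1*2789 + 512
2789 = 5*512 + 229
512 = 2*229 + 54
229 = 4*54 + 13
54 = 4*13 + 2
13 = 6*2 + 1
2 = 2*1 + 0
The gcd is 1. Working backward:
1 = 13 − 6·2
1 = −6·54 + 25·13
1 = 25·229 − 106·54
1 = −106·512 + 237·229
1 = 237·2789 − 1291·512
1 = −1291·3301 + 1528·2789
1 = 1528·6090 − 2819·3301
1 = −2819·9391 + 4347·6090
So 6090·4347 ≡ 1 (mod 9391).

4347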